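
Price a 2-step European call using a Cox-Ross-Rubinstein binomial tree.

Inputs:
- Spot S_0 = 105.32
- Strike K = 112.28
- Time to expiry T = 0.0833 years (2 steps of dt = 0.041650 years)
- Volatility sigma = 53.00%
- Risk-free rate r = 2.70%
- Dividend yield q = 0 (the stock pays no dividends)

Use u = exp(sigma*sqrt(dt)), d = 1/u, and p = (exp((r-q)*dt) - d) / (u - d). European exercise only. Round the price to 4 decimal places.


dt = T/N = 0.041650
u = exp(sigma*sqrt(dt)) = 1.114231; d = 1/u = 0.897480
p = (exp((r-q)*dt) - d) / (u - d) = 0.478176
Discount per step: exp(-r*dt) = 0.998876
Stock lattice S(k, i) with i counting down-moves:
  k=0: S(0,0) = 105.3200
  k=1: S(1,0) = 117.3508; S(1,1) = 94.5226
  k=2: S(2,0) = 130.7558; S(2,1) = 105.3200; S(2,2) = 84.8322
Terminal payoffs V(N, i) = max(S_T - K, 0):
  V(2,0) = 18.475825; V(2,1) = 0.000000; V(2,2) = 0.000000
Backward induction: V(k, i) = exp(-r*dt) * [p * V(k+1, i) + (1-p) * V(k+1, i+1)].
  V(1,0) = exp(-r*dt) * [p*18.475825 + (1-p)*0.000000] = 8.824775
  V(1,1) = exp(-r*dt) * [p*0.000000 + (1-p)*0.000000] = 0.000000
  V(0,0) = exp(-r*dt) * [p*8.824775 + (1-p)*0.000000] = 4.215057

Answer: Price = V(0,0) = 4.2151


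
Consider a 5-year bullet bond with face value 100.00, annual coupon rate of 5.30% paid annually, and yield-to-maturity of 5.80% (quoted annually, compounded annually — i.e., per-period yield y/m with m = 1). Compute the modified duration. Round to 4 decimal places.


Coupon per period c = face * coupon_rate / m = 5.300000
Periods per year m = 1; per-period yield y/m = 0.058000
Number of cashflows N = 5
Cashflows (t years, CF_t, discount factor 1/(1+y/m)^(m*t), PV):
  t = 1.0000: CF_t = 5.300000, DF = 0.945180, PV = 5.009452
  t = 2.0000: CF_t = 5.300000, DF = 0.893364, PV = 4.734832
  t = 3.0000: CF_t = 5.300000, DF = 0.844390, PV = 4.475266
  t = 4.0000: CF_t = 5.300000, DF = 0.798100, PV = 4.229930
  t = 5.0000: CF_t = 105.300000, DF = 0.754348, PV = 79.432829
Price P = sum_t PV_t = 97.882309
First compute Macaulay numerator sum_t t * PV_t:
  t * PV_t at t = 1.0000: 5.009452
  t * PV_t at t = 2.0000: 9.469663
  t * PV_t at t = 3.0000: 13.425798
  t * PV_t at t = 4.0000: 16.919721
  t * PV_t at t = 5.0000: 397.164147
Macaulay duration D = 441.988781 / 97.882309 = 4.515512
Modified duration = D / (1 + y/m) = 4.515512 / (1 + 0.058000) = 4.267970

Answer: Modified duration = 4.2680


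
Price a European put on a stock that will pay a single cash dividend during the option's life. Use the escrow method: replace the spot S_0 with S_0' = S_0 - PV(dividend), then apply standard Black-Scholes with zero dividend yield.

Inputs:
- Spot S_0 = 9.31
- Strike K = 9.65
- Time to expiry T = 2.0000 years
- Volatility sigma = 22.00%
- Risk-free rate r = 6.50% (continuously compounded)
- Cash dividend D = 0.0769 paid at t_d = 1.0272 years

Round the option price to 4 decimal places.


Answer: Price = 0.7541

Derivation:
PV(D) = D * exp(-r * t_d) = 0.0769 * 0.93541219 = 0.07193320
S_0' = S_0 - PV(D) = 9.3100 - 0.07193320 = 9.23806680
d1 = (ln(S_0'/K) + (r + sigma^2/2)*T) / (sigma*sqrt(T)) = 0.43318238
d2 = d1 - sigma*sqrt(T) = 0.12205540
exp(-rT) = 0.87809543
N(-d1) = 0.33244114; N(-d2) = 0.45142757
P = K * exp(-rT) * N(-d2) - S_0' * N(-d1) = 9.6500 * 0.87809543 * 0.45142757 - 9.23806680 * 0.33244114 = 0.7541


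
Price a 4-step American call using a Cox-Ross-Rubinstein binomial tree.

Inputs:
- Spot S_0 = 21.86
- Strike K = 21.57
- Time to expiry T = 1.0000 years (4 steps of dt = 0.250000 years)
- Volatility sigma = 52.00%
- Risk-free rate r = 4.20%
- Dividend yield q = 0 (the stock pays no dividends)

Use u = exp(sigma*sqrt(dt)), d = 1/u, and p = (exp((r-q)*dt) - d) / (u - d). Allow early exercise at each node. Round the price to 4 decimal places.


Answer: Price = V(0,0) = 4.7631

Derivation:
dt = T/N = 0.250000
u = exp(sigma*sqrt(dt)) = 1.296930; d = 1/u = 0.771052
p = (exp((r-q)*dt) - d) / (u - d) = 0.455435
Discount per step: exp(-r*dt) = 0.989555
Stock lattice S(k, i) with i counting down-moves:
  k=0: S(0,0) = 21.8600
  k=1: S(1,0) = 28.3509; S(1,1) = 16.8552
  k=2: S(2,0) = 36.7691; S(2,1) = 21.8600; S(2,2) = 12.9962
  k=3: S(3,0) = 47.6870; S(3,1) = 28.3509; S(3,2) = 16.8552; S(3,3) = 10.0208
  k=4: S(4,0) = 61.8467; S(4,1) = 36.7691; S(4,2) = 21.8600; S(4,3) = 12.9962; S(4,4) = 7.7265
Terminal payoffs V(N, i) = max(S_T - K, 0):
  V(4,0) = 40.276684; V(4,1) = 15.199124; V(4,2) = 0.290000; V(4,3) = 0.000000; V(4,4) = 0.000000
Backward induction: V(k, i) = exp(-r*dt) * [p * V(k+1, i) + (1-p) * V(k+1, i+1)]; then take max(V_cont, immediate exercise) for American.
  V(3,0) = exp(-r*dt) * [p*40.276684 + (1-p)*15.199124] = 26.342284; exercise = 26.116984; V(3,0) = max -> 26.342284
  V(3,1) = exp(-r*dt) * [p*15.199124 + (1-p)*0.290000] = 7.006192; exercise = 6.780892; V(3,1) = max -> 7.006192
  V(3,2) = exp(-r*dt) * [p*0.290000 + (1-p)*0.000000] = 0.130697; exercise = 0.000000; V(3,2) = max -> 0.130697
  V(3,3) = exp(-r*dt) * [p*0.000000 + (1-p)*0.000000] = 0.000000; exercise = 0.000000; V(3,3) = max -> 0.000000
  V(2,0) = exp(-r*dt) * [p*26.342284 + (1-p)*7.006192] = 15.647371; exercise = 15.199124; V(2,0) = max -> 15.647371
  V(2,1) = exp(-r*dt) * [p*7.006192 + (1-p)*0.130697] = 3.227969; exercise = 0.290000; V(2,1) = max -> 3.227969
  V(2,2) = exp(-r*dt) * [p*0.130697 + (1-p)*0.000000] = 0.058902; exercise = 0.000000; V(2,2) = max -> 0.058902
  V(1,0) = exp(-r*dt) * [p*15.647371 + (1-p)*3.227969] = 8.791409; exercise = 6.780892; V(1,0) = max -> 8.791409
  V(1,1) = exp(-r*dt) * [p*3.227969 + (1-p)*0.058902] = 1.486517; exercise = 0.000000; V(1,1) = max -> 1.486517
  V(0,0) = exp(-r*dt) * [p*8.791409 + (1-p)*1.486517] = 4.763148; exercise = 0.290000; V(0,0) = max -> 4.763148


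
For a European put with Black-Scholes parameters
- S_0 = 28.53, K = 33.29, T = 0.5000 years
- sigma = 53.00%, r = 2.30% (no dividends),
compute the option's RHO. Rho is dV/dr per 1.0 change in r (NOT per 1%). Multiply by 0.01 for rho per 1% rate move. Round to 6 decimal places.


Answer: Rho = -11.767170

Derivation:
d1 = -0.1936562317; d2 = -0.5684228257
phi(d1) = 0.3915312673; exp(-qT) = 1.0000000000; exp(-rT) = 0.9885658722
N(-d2) = 0.7151260525
Rho = -K*T*exp(-rT)*N(-d2) = -33.2900 * 0.5000 * 0.9885658722 * 0.7151260525 = -11.767170


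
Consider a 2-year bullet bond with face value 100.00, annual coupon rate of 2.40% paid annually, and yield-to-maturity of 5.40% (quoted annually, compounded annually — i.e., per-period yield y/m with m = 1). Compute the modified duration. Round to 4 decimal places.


Coupon per period c = face * coupon_rate / m = 2.400000
Periods per year m = 1; per-period yield y/m = 0.054000
Number of cashflows N = 2
Cashflows (t years, CF_t, discount factor 1/(1+y/m)^(m*t), PV):
  t = 1.0000: CF_t = 2.400000, DF = 0.948767, PV = 2.277040
  t = 2.0000: CF_t = 102.400000, DF = 0.900158, PV = 92.176186
Price P = sum_t PV_t = 94.453226
First compute Macaulay numerator sum_t t * PV_t:
  t * PV_t at t = 1.0000: 2.277040
  t * PV_t at t = 2.0000: 184.352372
Macaulay duration D = 186.629412 / 94.453226 = 1.975892
Modified duration = D / (1 + y/m) = 1.975892 / (1 + 0.054000) = 1.874661

Answer: Modified duration = 1.8747


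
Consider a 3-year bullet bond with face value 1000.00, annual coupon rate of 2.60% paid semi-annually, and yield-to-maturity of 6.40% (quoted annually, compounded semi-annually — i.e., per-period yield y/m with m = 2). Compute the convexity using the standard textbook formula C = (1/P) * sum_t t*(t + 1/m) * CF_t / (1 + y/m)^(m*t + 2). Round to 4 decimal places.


Coupon per period c = face * coupon_rate / m = 13.000000
Periods per year m = 2; per-period yield y/m = 0.032000
Number of cashflows N = 6
Cashflows (t years, CF_t, discount factor 1/(1+y/m)^(m*t), PV):
  t = 0.5000: CF_t = 13.000000, DF = 0.968992, PV = 12.596899
  t = 1.0000: CF_t = 13.000000, DF = 0.938946, PV = 12.206298
  t = 1.5000: CF_t = 13.000000, DF = 0.909831, PV = 11.827808
  t = 2.0000: CF_t = 13.000000, DF = 0.881620, PV = 11.461054
  t = 2.5000: CF_t = 13.000000, DF = 0.854283, PV = 11.105673
  t = 3.0000: CF_t = 1013.000000, DF = 0.827793, PV = 838.554438
Price P = sum_t PV_t = 897.752169
Convexity numerator sum_t t*(t + 1/m) * CF_t / (1+y/m)^(m*t + 2):
  t = 0.5000: term = 5.913904
  t = 1.0000: term = 17.191581
  t = 1.5000: term = 33.317018
  t = 2.0000: term = 53.806553
  t = 2.5000: term = 78.207200
  t = 3.0000: term = 8267.251814
Convexity = (1/P) * sum = 8455.688070 / 897.752169 = 9.418733

Answer: Convexity = 9.4187


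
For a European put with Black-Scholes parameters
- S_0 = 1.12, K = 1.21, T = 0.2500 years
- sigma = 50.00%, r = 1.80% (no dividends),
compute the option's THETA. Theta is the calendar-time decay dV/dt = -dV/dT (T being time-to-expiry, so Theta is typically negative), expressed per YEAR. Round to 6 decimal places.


d1 = -0.1661666972; d2 = -0.4161666972
phi(d1) = 0.3934724529; exp(-qT) = 1.0000000000; exp(-rT) = 0.9955101098
Theta = -S*exp(-qT)*phi(d1)*sigma/(2*sqrt(T)) + r*K*exp(-rT)*N(-d2) - q*S*exp(-qT)*N(-d1)
N(-d1) = 0.5659871166; N(-d2) = 0.6613559864; sqrt(T) = 0.5000000000
Term 1 = -1.1200 * 1.0000000000 * 0.3934724529 * 0.5000 / (2 * 0.5000000000) = -0.2203445736
Term 2 = 0.0180 * 1.2100 * 0.9955101098 * 0.6613559864 = 0.0143396595
Term 3 = 0 (no dividend yield, q = 0)
Theta = -0.2203445736 + (0.0143396595) + (0.0000000000) = -0.206005

Answer: Theta = -0.206005


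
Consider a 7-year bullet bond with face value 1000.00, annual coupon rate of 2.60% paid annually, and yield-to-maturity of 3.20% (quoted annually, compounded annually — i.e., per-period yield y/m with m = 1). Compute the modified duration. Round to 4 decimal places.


Coupon per period c = face * coupon_rate / m = 26.000000
Periods per year m = 1; per-period yield y/m = 0.032000
Number of cashflows N = 7
Cashflows (t years, CF_t, discount factor 1/(1+y/m)^(m*t), PV):
  t = 1.0000: CF_t = 26.000000, DF = 0.968992, PV = 25.193798
  t = 2.0000: CF_t = 26.000000, DF = 0.938946, PV = 24.412595
  t = 3.0000: CF_t = 26.000000, DF = 0.909831, PV = 23.655616
  t = 4.0000: CF_t = 26.000000, DF = 0.881620, PV = 22.922108
  t = 5.0000: CF_t = 26.000000, DF = 0.854283, PV = 22.211345
  t = 6.0000: CF_t = 26.000000, DF = 0.827793, PV = 21.522621
  t = 7.0000: CF_t = 1026.000000, DF = 0.802125, PV = 822.980376
Price P = sum_t PV_t = 962.898461
First compute Macaulay numerator sum_t t * PV_t:
  t * PV_t at t = 1.0000: 25.193798
  t * PV_t at t = 2.0000: 48.825191
  t * PV_t at t = 3.0000: 70.966847
  t * PV_t at t = 4.0000: 91.688433
  t * PV_t at t = 5.0000: 111.056726
  t * PV_t at t = 6.0000: 129.135728
  t * PV_t at t = 7.0000: 5760.862634
Macaulay duration D = 6237.729357 / 962.898461 = 6.478076
Modified duration = D / (1 + y/m) = 6.478076 / (1 + 0.032000) = 6.277205

Answer: Modified duration = 6.2772


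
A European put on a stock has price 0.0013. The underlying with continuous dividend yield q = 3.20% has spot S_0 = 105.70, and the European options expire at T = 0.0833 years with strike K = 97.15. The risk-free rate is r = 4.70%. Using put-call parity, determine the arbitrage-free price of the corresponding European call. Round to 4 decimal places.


Put-call parity: C - P = S_0 * exp(-qT) - K * exp(-rT).
S_0 * exp(-qT) = 105.7000 * 0.99733795 = 105.41862127
K * exp(-rT) = 97.1500 * 0.99609255 = 96.77039162
C = P + S*exp(-qT) - K*exp(-rT)
C = 0.0013 + 105.41862127 - 96.77039162 = 8.6495

Answer: Call price = 8.6495


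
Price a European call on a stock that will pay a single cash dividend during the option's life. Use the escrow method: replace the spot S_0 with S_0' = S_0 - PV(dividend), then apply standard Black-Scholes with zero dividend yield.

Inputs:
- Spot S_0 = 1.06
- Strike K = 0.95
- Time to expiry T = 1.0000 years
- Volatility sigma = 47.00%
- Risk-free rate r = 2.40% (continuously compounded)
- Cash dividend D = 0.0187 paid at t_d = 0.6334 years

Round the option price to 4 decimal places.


Answer: Price = 0.2454

Derivation:
PV(D) = D * exp(-r * t_d) = 0.0187 * 0.98491336 = 0.01841788
S_0' = S_0 - PV(D) = 1.0600 - 0.01841788 = 1.04158212
d1 = (ln(S_0'/K) + (r + sigma^2/2)*T) / (sigma*sqrt(T)) = 0.48188111
d2 = d1 - sigma*sqrt(T) = 0.01188111
exp(-rT) = 0.97628571
N(d1) = 0.68505480; N(d2) = 0.50473976
C = S_0' * N(d1) - K * exp(-rT) * N(d2) = 1.04158212 * 0.68505480 - 0.9500 * 0.97628571 * 0.50473976 = 0.2454


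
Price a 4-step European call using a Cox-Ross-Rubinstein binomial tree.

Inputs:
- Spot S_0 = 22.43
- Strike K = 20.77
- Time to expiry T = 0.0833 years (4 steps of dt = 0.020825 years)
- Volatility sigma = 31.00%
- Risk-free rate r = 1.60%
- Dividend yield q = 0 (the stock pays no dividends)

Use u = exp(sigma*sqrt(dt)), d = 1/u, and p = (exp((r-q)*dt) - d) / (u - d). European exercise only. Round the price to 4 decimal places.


Answer: Price = V(0,0) = 1.8879

Derivation:
dt = T/N = 0.020825
u = exp(sigma*sqrt(dt)) = 1.045751; d = 1/u = 0.956250
p = (exp((r-q)*dt) - d) / (u - d) = 0.492541
Discount per step: exp(-r*dt) = 0.999667
Stock lattice S(k, i) with i counting down-moves:
  k=0: S(0,0) = 22.4300
  k=1: S(1,0) = 23.4562; S(1,1) = 21.4487
  k=2: S(2,0) = 24.5294; S(2,1) = 22.4300; S(2,2) = 20.5103
  k=3: S(3,0) = 25.6516; S(3,1) = 23.4562; S(3,2) = 21.4487; S(3,3) = 19.6130
  k=4: S(4,0) = 26.8252; S(4,1) = 24.5294; S(4,2) = 22.4300; S(4,3) = 20.5103; S(4,4) = 18.7549
Terminal payoffs V(N, i) = max(S_T - K, 0):
  V(4,0) = 6.055210; V(4,1) = 3.759359; V(4,2) = 1.660000; V(4,3) = 0.000000; V(4,4) = 0.000000
Backward induction: V(k, i) = exp(-r*dt) * [p * V(k+1, i) + (1-p) * V(k+1, i+1)].
  V(3,0) = exp(-r*dt) * [p*6.055210 + (1-p)*3.759359] = 4.888532
  V(3,1) = exp(-r*dt) * [p*3.759359 + (1-p)*1.660000] = 2.693124
  V(3,2) = exp(-r*dt) * [p*1.660000 + (1-p)*0.000000] = 0.817346
  V(3,3) = exp(-r*dt) * [p*0.000000 + (1-p)*0.000000] = 0.000000
  V(2,0) = exp(-r*dt) * [p*4.888532 + (1-p)*2.693124] = 3.773196
  V(2,1) = exp(-r*dt) * [p*2.693124 + (1-p)*0.817346] = 1.740664
  V(2,2) = exp(-r*dt) * [p*0.817346 + (1-p)*0.000000] = 0.402443
  V(1,0) = exp(-r*dt) * [p*3.773196 + (1-p)*1.740664] = 2.740857
  V(1,1) = exp(-r*dt) * [p*1.740664 + (1-p)*0.402443] = 1.061219
  V(0,0) = exp(-r*dt) * [p*2.740857 + (1-p)*1.061219] = 1.887881


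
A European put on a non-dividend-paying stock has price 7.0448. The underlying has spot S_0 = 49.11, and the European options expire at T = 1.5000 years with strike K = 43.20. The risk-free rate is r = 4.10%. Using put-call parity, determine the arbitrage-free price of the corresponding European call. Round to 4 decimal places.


Answer: Call price = 15.5316

Derivation:
Put-call parity: C - P = S_0 * exp(-qT) - K * exp(-rT).
S_0 * exp(-qT) = 49.1100 * 1.00000000 = 49.11000000
K * exp(-rT) = 43.2000 * 0.94035295 = 40.62324726
C = P + S*exp(-qT) - K*exp(-rT)
C = 7.0448 + 49.11000000 - 40.62324726 = 15.5316


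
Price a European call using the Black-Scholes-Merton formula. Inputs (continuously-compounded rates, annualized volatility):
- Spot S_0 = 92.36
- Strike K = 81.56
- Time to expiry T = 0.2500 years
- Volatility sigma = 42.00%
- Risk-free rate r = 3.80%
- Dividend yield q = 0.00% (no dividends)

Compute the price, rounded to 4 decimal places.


d1 = (ln(S/K) + (r - q + 0.5*sigma^2) * T) / (sigma * sqrt(T)) = 0.74240495
d2 = d1 - sigma * sqrt(T) = 0.53240495
exp(-rT) = 0.99054498; exp(-qT) = 1.00000000
C = S_0 * exp(-qT) * N(d1) - K * exp(-rT) * N(d2)
N(d1) = 0.77107899; N(d2) = 0.70277722
C = 92.3600 * 1.00000000 * 0.77107899 - 81.5600 * 0.99054498 * 0.70277722 = 14.4403

Answer: Price = 14.4403


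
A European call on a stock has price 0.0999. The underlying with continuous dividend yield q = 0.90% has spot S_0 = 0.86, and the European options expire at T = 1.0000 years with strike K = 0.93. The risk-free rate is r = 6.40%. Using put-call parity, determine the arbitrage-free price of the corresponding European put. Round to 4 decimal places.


Answer: Put price = 0.1199

Derivation:
Put-call parity: C - P = S_0 * exp(-qT) - K * exp(-rT).
S_0 * exp(-qT) = 0.8600 * 0.99104038 = 0.85229473
K * exp(-rT) = 0.9300 * 0.93800500 = 0.87234465
P = C - S*exp(-qT) + K*exp(-rT)
P = 0.0999 - 0.85229473 + 0.87234465 = 0.1199


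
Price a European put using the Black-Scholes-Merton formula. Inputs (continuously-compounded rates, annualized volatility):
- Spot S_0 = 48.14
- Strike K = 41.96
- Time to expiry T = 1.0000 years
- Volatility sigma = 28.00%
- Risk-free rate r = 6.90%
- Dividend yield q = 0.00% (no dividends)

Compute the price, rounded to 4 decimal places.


Answer: Price = 1.6213

Derivation:
d1 = (ln(S/K) + (r - q + 0.5*sigma^2) * T) / (sigma * sqrt(T)) = 0.87713089
d2 = d1 - sigma * sqrt(T) = 0.59713089
exp(-rT) = 0.93332668; exp(-qT) = 1.00000000
P = K * exp(-rT) * N(-d2) - S_0 * exp(-qT) * N(-d1)
N(-d1) = 0.19020777; N(-d2) = 0.27521000
P = 41.9600 * 0.93332668 * 0.27521000 - 48.1400 * 1.00000000 * 0.19020777 = 1.6213


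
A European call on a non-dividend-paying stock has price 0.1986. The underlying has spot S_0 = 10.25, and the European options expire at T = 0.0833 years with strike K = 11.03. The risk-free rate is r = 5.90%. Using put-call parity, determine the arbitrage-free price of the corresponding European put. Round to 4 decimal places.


Answer: Put price = 0.9245

Derivation:
Put-call parity: C - P = S_0 * exp(-qT) - K * exp(-rT).
S_0 * exp(-qT) = 10.2500 * 1.00000000 = 10.25000000
K * exp(-rT) = 11.0300 * 0.99509736 = 10.97592385
P = C - S*exp(-qT) + K*exp(-rT)
P = 0.1986 - 10.25000000 + 10.97592385 = 0.9245


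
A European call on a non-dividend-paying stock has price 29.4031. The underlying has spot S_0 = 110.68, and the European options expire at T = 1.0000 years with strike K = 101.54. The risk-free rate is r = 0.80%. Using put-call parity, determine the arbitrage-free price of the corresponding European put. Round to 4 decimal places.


Answer: Put price = 19.4540

Derivation:
Put-call parity: C - P = S_0 * exp(-qT) - K * exp(-rT).
S_0 * exp(-qT) = 110.6800 * 1.00000000 = 110.68000000
K * exp(-rT) = 101.5400 * 0.99203191 = 100.73092063
P = C - S*exp(-qT) + K*exp(-rT)
P = 29.4031 - 110.68000000 + 100.73092063 = 19.4540


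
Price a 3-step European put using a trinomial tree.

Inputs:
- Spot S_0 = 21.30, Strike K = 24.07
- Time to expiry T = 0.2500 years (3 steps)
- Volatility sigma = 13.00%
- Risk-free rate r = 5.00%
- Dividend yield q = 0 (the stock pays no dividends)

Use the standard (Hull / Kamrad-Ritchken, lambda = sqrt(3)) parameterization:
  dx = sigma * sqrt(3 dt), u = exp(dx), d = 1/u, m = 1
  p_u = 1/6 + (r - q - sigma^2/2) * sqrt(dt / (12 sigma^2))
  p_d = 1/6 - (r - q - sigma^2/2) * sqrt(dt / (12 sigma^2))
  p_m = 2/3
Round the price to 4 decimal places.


Answer: Price = V(0,0) = 2.4981

Derivation:
dt = T/N = 0.083333; dx = sigma*sqrt(3*dt) = 0.065000
u = exp(dx) = 1.067159; d = 1/u = 0.937067
p_u = 0.193301, p_m = 0.666667, p_d = 0.140032
Discount per step: exp(-r*dt) = 0.995842
Stock lattice S(k, j) with j the centered position index:
  k=0: S(0,+0) = 21.3000
  k=1: S(1,-1) = 19.9595; S(1,+0) = 21.3000; S(1,+1) = 22.7305
  k=2: S(2,-2) = 18.7034; S(2,-1) = 19.9595; S(2,+0) = 21.3000; S(2,+1) = 22.7305; S(2,+2) = 24.2570
  k=3: S(3,-3) = 17.5264; S(3,-2) = 18.7034; S(3,-1) = 19.9595; S(3,+0) = 21.3000; S(3,+1) = 22.7305; S(3,+2) = 24.2570; S(3,+3) = 25.8861
Terminal payoffs V(N, j) = max(K - S_T, 0):
  V(3,-3) = 6.543622; V(3,-2) = 5.366567; V(3,-1) = 4.110463; V(3,+0) = 2.770000; V(3,+1) = 1.339513; V(3,+2) = 0.000000; V(3,+3) = 0.000000
Backward induction: V(k, j) = exp(-r*dt) * [p_u * V(k+1, j+1) + p_m * V(k+1, j) + p_d * V(k+1, j-1)]
  V(2,-2) = exp(-r*dt) * [p_u*4.110463 + p_m*5.366567 + p_d*6.543622] = 5.266596
  V(2,-1) = exp(-r*dt) * [p_u*2.770000 + p_m*4.110463 + p_d*5.366567] = 4.010499
  V(2,+0) = exp(-r*dt) * [p_u*1.339513 + p_m*2.770000 + p_d*4.110463] = 2.670044
  V(2,+1) = exp(-r*dt) * [p_u*0.000000 + p_m*1.339513 + p_d*2.770000] = 1.275571
  V(2,+2) = exp(-r*dt) * [p_u*0.000000 + p_m*0.000000 + p_d*1.339513] = 0.186795
  V(1,-1) = exp(-r*dt) * [p_u*2.670044 + p_m*4.010499 + p_d*5.266596] = 3.910952
  V(1,+0) = exp(-r*dt) * [p_u*1.275571 + p_m*2.670044 + p_d*4.010499] = 2.577436
  V(1,+1) = exp(-r*dt) * [p_u*0.186795 + p_m*1.275571 + p_d*2.670044] = 1.255140
  V(0,+0) = exp(-r*dt) * [p_u*1.255140 + p_m*2.577436 + p_d*3.910952] = 2.498139


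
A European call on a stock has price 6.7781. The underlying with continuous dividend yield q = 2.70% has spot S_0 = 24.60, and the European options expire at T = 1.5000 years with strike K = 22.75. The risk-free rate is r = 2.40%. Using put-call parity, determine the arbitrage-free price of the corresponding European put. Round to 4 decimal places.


Answer: Put price = 5.1001

Derivation:
Put-call parity: C - P = S_0 * exp(-qT) - K * exp(-rT).
S_0 * exp(-qT) = 24.6000 * 0.96030916 = 23.62360545
K * exp(-rT) = 22.7500 * 0.96464029 = 21.94556668
P = C - S*exp(-qT) + K*exp(-rT)
P = 6.7781 - 23.62360545 + 21.94556668 = 5.1001


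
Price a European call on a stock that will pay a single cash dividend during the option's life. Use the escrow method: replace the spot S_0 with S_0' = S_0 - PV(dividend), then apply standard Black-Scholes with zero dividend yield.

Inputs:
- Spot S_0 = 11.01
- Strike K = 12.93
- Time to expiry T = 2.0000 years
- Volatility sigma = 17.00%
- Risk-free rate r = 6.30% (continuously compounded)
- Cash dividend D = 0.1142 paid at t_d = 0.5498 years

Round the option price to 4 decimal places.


Answer: Price = 0.8354

Derivation:
PV(D) = D * exp(-r * t_d) = 0.1142 * 0.96595561 = 0.11031213
S_0' = S_0 - PV(D) = 11.0100 - 0.11031213 = 10.89968787
d1 = (ln(S_0'/K) + (r + sigma^2/2)*T) / (sigma*sqrt(T)) = -0.06620200
d2 = d1 - sigma*sqrt(T) = -0.30661830
exp(-rT) = 0.88161485
N(d1) = 0.47360850; N(d2) = 0.37956696
C = S_0' * N(d1) - K * exp(-rT) * N(d2) = 10.89968787 * 0.47360850 - 12.9300 * 0.88161485 * 0.37956696 = 0.8354


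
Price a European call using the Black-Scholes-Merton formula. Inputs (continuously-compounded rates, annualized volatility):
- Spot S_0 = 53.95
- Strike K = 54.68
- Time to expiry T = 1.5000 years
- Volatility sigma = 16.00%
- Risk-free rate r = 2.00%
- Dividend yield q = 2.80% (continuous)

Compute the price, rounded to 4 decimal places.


Answer: Price = 3.4575

Derivation:
d1 = (ln(S/K) + (r - q + 0.5*sigma^2) * T) / (sigma * sqrt(T)) = -0.03184500
d2 = d1 - sigma * sqrt(T) = -0.22780418
exp(-rT) = 0.97044553; exp(-qT) = 0.95886978
C = S_0 * exp(-qT) * N(d1) - K * exp(-rT) * N(d2)
N(d1) = 0.48729783; N(d2) = 0.40989924
C = 53.9500 * 0.95886978 * 0.48729783 - 54.6800 * 0.97044553 * 0.40989924 = 3.4575


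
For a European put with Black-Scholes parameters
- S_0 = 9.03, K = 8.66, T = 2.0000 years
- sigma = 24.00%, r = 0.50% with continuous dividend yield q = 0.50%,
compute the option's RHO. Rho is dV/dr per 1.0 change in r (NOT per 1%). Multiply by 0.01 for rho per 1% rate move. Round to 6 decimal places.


Answer: Rho = -8.891412

Derivation:
d1 = 0.2929709708; d2 = -0.0464402842
phi(d1) = 0.3821834584; exp(-qT) = 0.9900498337; exp(-rT) = 0.9900498337
N(-d2) = 0.5185203355
Rho = -K*T*exp(-rT)*N(-d2) = -8.6600 * 2.0000 * 0.9900498337 * 0.5185203355 = -8.891412


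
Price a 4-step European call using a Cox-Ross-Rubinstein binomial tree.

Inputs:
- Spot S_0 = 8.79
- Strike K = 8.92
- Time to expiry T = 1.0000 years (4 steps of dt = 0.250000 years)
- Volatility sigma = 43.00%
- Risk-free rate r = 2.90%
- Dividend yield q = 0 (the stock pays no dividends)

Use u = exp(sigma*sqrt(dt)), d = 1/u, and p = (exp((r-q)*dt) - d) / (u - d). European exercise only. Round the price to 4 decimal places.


Answer: Price = V(0,0) = 1.4824

Derivation:
dt = T/N = 0.250000
u = exp(sigma*sqrt(dt)) = 1.239862; d = 1/u = 0.806541
p = (exp((r-q)*dt) - d) / (u - d) = 0.463248
Discount per step: exp(-r*dt) = 0.992776
Stock lattice S(k, i) with i counting down-moves:
  k=0: S(0,0) = 8.7900
  k=1: S(1,0) = 10.8984; S(1,1) = 7.0895
  k=2: S(2,0) = 13.5125; S(2,1) = 8.7900; S(2,2) = 5.7180
  k=3: S(3,0) = 16.7536; S(3,1) = 10.8984; S(3,2) = 7.0895; S(3,3) = 4.6118
  k=4: S(4,0) = 20.7722; S(4,1) = 13.5125; S(4,2) = 8.7900; S(4,3) = 5.7180; S(4,4) = 3.7196
Terminal payoffs V(N, i) = max(S_T - K, 0):
  V(4,0) = 11.852182; V(4,1) = 4.592494; V(4,2) = 0.000000; V(4,3) = 0.000000; V(4,4) = 0.000000
Backward induction: V(k, i) = exp(-r*dt) * [p * V(k+1, i) + (1-p) * V(k+1, i+1)].
  V(3,0) = exp(-r*dt) * [p*11.852182 + (1-p)*4.592494] = 7.898062
  V(3,1) = exp(-r*dt) * [p*4.592494 + (1-p)*0.000000] = 2.112096
  V(3,2) = exp(-r*dt) * [p*0.000000 + (1-p)*0.000000] = 0.000000
  V(3,3) = exp(-r*dt) * [p*0.000000 + (1-p)*0.000000] = 0.000000
  V(2,0) = exp(-r*dt) * [p*7.898062 + (1-p)*2.112096] = 4.757815
  V(2,1) = exp(-r*dt) * [p*2.112096 + (1-p)*0.000000] = 0.971357
  V(2,2) = exp(-r*dt) * [p*0.000000 + (1-p)*0.000000] = 0.000000
  V(1,0) = exp(-r*dt) * [p*4.757815 + (1-p)*0.971357] = 2.705738
  V(1,1) = exp(-r*dt) * [p*0.971357 + (1-p)*0.000000] = 0.446729
  V(0,0) = exp(-r*dt) * [p*2.705738 + (1-p)*0.446729] = 1.482424


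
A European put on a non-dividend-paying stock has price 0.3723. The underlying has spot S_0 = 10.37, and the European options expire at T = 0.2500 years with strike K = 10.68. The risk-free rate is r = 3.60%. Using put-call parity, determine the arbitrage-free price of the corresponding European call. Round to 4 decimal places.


Put-call parity: C - P = S_0 * exp(-qT) - K * exp(-rT).
S_0 * exp(-qT) = 10.3700 * 1.00000000 = 10.37000000
K * exp(-rT) = 10.6800 * 0.99104038 = 10.58431125
C = P + S*exp(-qT) - K*exp(-rT)
C = 0.3723 + 10.37000000 - 10.58431125 = 0.1580

Answer: Call price = 0.1580


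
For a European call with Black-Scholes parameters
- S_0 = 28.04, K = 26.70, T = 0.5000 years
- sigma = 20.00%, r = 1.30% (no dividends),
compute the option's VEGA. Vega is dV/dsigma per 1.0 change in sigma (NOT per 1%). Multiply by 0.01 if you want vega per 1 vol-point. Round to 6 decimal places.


d1 = 0.4629321801; d2 = 0.3215108239
phi(d1) = 0.3584050044; exp(-qT) = 1.0000000000; exp(-rT) = 0.9935210793
Vega = S * exp(-qT) * phi(d1) * sqrt(T) = 28.0400 * 1.0000000000 * 0.3584050044 * 0.7071067812 = 7.106194

Answer: Vega = 7.106194


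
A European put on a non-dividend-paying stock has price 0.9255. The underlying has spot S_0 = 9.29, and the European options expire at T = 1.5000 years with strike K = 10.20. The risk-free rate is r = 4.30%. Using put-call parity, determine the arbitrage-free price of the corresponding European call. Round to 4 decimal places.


Put-call parity: C - P = S_0 * exp(-qT) - K * exp(-rT).
S_0 * exp(-qT) = 9.2900 * 1.00000000 = 9.29000000
K * exp(-rT) = 10.2000 * 0.93753611 = 9.56286837
C = P + S*exp(-qT) - K*exp(-rT)
C = 0.9255 + 9.29000000 - 9.56286837 = 0.6526

Answer: Call price = 0.6526


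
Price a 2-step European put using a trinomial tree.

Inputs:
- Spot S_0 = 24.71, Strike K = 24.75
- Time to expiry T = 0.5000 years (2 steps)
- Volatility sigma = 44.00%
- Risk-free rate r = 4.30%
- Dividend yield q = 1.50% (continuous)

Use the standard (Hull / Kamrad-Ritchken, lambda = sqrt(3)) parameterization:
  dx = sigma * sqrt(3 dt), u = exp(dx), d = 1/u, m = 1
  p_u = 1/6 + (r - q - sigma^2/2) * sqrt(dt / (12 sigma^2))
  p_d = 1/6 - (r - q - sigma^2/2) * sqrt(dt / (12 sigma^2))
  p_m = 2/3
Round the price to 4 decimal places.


Answer: Price = V(0,0) = 2.4262

Derivation:
dt = T/N = 0.250000; dx = sigma*sqrt(3*dt) = 0.381051
u = exp(dx) = 1.463823; d = 1/u = 0.683143
p_u = 0.144098, p_m = 0.666667, p_d = 0.189236
Discount per step: exp(-r*dt) = 0.989308
Stock lattice S(k, j) with j the centered position index:
  k=0: S(0,+0) = 24.7100
  k=1: S(1,-1) = 16.8805; S(1,+0) = 24.7100; S(1,+1) = 36.1711
  k=2: S(2,-2) = 11.5318; S(2,-1) = 16.8805; S(2,+0) = 24.7100; S(2,+1) = 36.1711; S(2,+2) = 52.9480
Terminal payoffs V(N, j) = max(K - S_T, 0):
  V(2,-2) = 13.218232; V(2,-1) = 7.869538; V(2,+0) = 0.040000; V(2,+1) = 0.000000; V(2,+2) = 0.000000
Backward induction: V(k, j) = exp(-r*dt) * [p_u * V(k+1, j+1) + p_m * V(k+1, j) + p_d * V(k+1, j-1)]
  V(1,-1) = exp(-r*dt) * [p_u*0.040000 + p_m*7.869538 + p_d*13.218232] = 7.670582
  V(1,+0) = exp(-r*dt) * [p_u*0.000000 + p_m*0.040000 + p_d*7.869538] = 1.499657
  V(1,+1) = exp(-r*dt) * [p_u*0.000000 + p_m*0.000000 + p_d*0.040000] = 0.007488
  V(0,+0) = exp(-r*dt) * [p_u*0.007488 + p_m*1.499657 + p_d*7.670582] = 2.426177


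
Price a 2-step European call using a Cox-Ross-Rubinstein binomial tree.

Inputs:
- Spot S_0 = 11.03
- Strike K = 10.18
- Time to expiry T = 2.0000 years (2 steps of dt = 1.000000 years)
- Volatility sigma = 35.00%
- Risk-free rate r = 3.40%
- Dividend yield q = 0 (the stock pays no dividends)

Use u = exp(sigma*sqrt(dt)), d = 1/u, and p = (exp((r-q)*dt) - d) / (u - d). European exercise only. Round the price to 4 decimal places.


dt = T/N = 1.000000
u = exp(sigma*sqrt(dt)) = 1.419068; d = 1/u = 0.704688
p = (exp((r-q)*dt) - d) / (u - d) = 0.461795
Discount per step: exp(-r*dt) = 0.966572
Stock lattice S(k, i) with i counting down-moves:
  k=0: S(0,0) = 11.0300
  k=1: S(1,0) = 15.6523; S(1,1) = 7.7727
  k=2: S(2,0) = 22.2117; S(2,1) = 11.0300; S(2,2) = 5.4773
Terminal payoffs V(N, i) = max(S_T - K, 0):
  V(2,0) = 12.031692; V(2,1) = 0.850000; V(2,2) = 0.000000
Backward induction: V(k, i) = exp(-r*dt) * [p * V(k+1, i) + (1-p) * V(k+1, i+1)].
  V(1,0) = exp(-r*dt) * [p*12.031692 + (1-p)*0.850000] = 5.812617
  V(1,1) = exp(-r*dt) * [p*0.850000 + (1-p)*0.000000] = 0.379404
  V(0,0) = exp(-r*dt) * [p*5.812617 + (1-p)*0.379404] = 2.791876

Answer: Price = V(0,0) = 2.7919


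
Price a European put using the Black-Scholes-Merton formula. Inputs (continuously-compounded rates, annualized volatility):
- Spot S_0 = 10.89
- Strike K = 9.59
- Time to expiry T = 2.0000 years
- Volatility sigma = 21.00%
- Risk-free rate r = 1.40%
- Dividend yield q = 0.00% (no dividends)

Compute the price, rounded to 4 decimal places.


d1 = (ln(S/K) + (r - q + 0.5*sigma^2) * T) / (sigma * sqrt(T)) = 0.67082226
d2 = d1 - sigma * sqrt(T) = 0.37383742
exp(-rT) = 0.97238837; exp(-qT) = 1.00000000
P = K * exp(-rT) * N(-d2) - S_0 * exp(-qT) * N(-d1)
N(-d1) = 0.25116688; N(-d2) = 0.35426264
P = 9.5900 * 0.97238837 * 0.35426264 - 10.8900 * 1.00000000 * 0.25116688 = 0.5684

Answer: Price = 0.5684


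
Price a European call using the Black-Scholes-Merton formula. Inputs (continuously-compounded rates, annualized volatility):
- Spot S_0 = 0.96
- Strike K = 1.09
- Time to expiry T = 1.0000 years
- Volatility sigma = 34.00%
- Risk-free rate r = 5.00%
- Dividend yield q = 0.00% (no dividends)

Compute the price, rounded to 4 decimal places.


Answer: Price = 0.0998

Derivation:
d1 = (ln(S/K) + (r - q + 0.5*sigma^2) * T) / (sigma * sqrt(T)) = -0.05646968
d2 = d1 - sigma * sqrt(T) = -0.39646968
exp(-rT) = 0.95122942; exp(-qT) = 1.00000000
C = S_0 * exp(-qT) * N(d1) - K * exp(-rT) * N(d2)
N(d1) = 0.47748382; N(d2) = 0.34587929
C = 0.9600 * 1.00000000 * 0.47748382 - 1.0900 * 0.95122942 * 0.34587929 = 0.0998


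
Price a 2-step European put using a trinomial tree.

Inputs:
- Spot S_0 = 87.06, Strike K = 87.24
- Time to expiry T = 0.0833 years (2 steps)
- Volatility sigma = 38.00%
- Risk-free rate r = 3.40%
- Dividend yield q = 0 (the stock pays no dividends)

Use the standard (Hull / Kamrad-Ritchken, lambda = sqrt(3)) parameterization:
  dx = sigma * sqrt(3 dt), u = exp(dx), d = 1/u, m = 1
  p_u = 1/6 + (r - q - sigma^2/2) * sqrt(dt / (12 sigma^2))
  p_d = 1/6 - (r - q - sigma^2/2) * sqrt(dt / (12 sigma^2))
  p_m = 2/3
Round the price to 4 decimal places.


Answer: Price = V(0,0) = 3.2566

Derivation:
dt = T/N = 0.041650; dx = sigma*sqrt(3*dt) = 0.134323
u = exp(dx) = 1.143763; d = 1/u = 0.874307
p_u = 0.160744, p_m = 0.666667, p_d = 0.172589
Discount per step: exp(-r*dt) = 0.998585
Stock lattice S(k, j) with j the centered position index:
  k=0: S(0,+0) = 87.0600
  k=1: S(1,-1) = 76.1172; S(1,+0) = 87.0600; S(1,+1) = 99.5760
  k=2: S(2,-2) = 66.5498; S(2,-1) = 76.1172; S(2,+0) = 87.0600; S(2,+1) = 99.5760; S(2,+2) = 113.8913
Terminal payoffs V(N, j) = max(K - S_T, 0):
  V(2,-2) = 20.690189; V(2,-1) = 11.122810; V(2,+0) = 0.180000; V(2,+1) = 0.000000; V(2,+2) = 0.000000
Backward induction: V(k, j) = exp(-r*dt) * [p_u * V(k+1, j+1) + p_m * V(k+1, j) + p_d * V(k+1, j-1)]
  V(1,-1) = exp(-r*dt) * [p_u*0.180000 + p_m*11.122810 + p_d*20.690189] = 10.999454
  V(1,+0) = exp(-r*dt) * [p_u*0.000000 + p_m*0.180000 + p_d*11.122810] = 2.036789
  V(1,+1) = exp(-r*dt) * [p_u*0.000000 + p_m*0.000000 + p_d*0.180000] = 0.031022
  V(0,+0) = exp(-r*dt) * [p_u*0.031022 + p_m*2.036789 + p_d*10.999454] = 3.256616


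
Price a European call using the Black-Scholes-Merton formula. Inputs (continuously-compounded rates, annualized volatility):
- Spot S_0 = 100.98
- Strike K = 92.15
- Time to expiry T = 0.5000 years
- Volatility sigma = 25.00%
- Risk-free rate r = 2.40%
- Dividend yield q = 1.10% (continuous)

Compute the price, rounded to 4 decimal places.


d1 = (ln(S/K) + (r - q + 0.5*sigma^2) * T) / (sigma * sqrt(T)) = 0.64278718
d2 = d1 - sigma * sqrt(T) = 0.46601048
exp(-rT) = 0.98807171; exp(-qT) = 0.99451510
C = S_0 * exp(-qT) * N(d1) - K * exp(-rT) * N(d2)
N(d1) = 0.73981890; N(d2) = 0.67939600
C = 100.9800 * 0.99451510 * 0.73981890 - 92.1500 * 0.98807171 * 0.67939600 = 12.4376

Answer: Price = 12.4376


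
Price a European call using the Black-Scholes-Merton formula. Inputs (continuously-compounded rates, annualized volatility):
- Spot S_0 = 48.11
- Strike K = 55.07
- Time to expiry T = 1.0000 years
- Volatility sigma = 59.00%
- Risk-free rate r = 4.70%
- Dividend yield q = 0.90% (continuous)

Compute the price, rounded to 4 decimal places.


d1 = (ln(S/K) + (r - q + 0.5*sigma^2) * T) / (sigma * sqrt(T)) = 0.13039822
d2 = d1 - sigma * sqrt(T) = -0.45960178
exp(-rT) = 0.95408740; exp(-qT) = 0.99104038
C = S_0 * exp(-qT) * N(d1) - K * exp(-rT) * N(d2)
N(d1) = 0.55187431; N(d2) = 0.32290104
C = 48.1100 * 0.99104038 * 0.55187431 - 55.0700 * 0.95408740 * 0.32290104 = 9.3471

Answer: Price = 9.3471


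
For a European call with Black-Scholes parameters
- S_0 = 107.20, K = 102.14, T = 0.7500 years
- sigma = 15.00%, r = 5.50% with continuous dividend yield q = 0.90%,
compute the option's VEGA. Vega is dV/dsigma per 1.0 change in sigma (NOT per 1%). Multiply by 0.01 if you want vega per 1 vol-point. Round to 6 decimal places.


Answer: Vega = 28.738596

Derivation:
d1 = 0.7027455701; d2 = 0.5728417595
phi(d1) = 0.3116532145; exp(-qT) = 0.9932727301; exp(-rT) = 0.9595892027
Vega = S * exp(-qT) * phi(d1) * sqrt(T) = 107.2000 * 0.9932727301 * 0.3116532145 * 0.8660254038 = 28.738596


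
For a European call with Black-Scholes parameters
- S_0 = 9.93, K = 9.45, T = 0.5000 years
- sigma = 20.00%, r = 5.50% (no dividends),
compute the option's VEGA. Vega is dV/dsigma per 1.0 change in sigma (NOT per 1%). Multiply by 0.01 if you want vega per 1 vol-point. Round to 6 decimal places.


Answer: Vega = 2.317814

Derivation:
d1 = 0.6155063059; d2 = 0.4740849497
phi(d1) = 0.3300990429; exp(-qT) = 1.0000000000; exp(-rT) = 0.9728746826
Vega = S * exp(-qT) * phi(d1) * sqrt(T) = 9.9300 * 1.0000000000 * 0.3300990429 * 0.7071067812 = 2.317814


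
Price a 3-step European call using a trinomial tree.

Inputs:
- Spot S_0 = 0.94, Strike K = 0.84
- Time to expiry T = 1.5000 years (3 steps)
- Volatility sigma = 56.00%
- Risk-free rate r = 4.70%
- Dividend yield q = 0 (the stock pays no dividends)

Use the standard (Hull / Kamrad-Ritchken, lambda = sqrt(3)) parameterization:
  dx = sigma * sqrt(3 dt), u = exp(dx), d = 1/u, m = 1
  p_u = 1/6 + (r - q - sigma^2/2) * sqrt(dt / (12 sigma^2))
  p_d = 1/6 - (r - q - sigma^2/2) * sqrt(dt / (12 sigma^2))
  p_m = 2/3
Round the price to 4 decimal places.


Answer: Price = V(0,0) = 0.3064

Derivation:
dt = T/N = 0.500000; dx = sigma*sqrt(3*dt) = 0.685857
u = exp(dx) = 1.985473; d = 1/u = 0.503658
p_u = 0.126644, p_m = 0.666667, p_d = 0.206690
Discount per step: exp(-r*dt) = 0.976774
Stock lattice S(k, j) with j the centered position index:
  k=0: S(0,+0) = 0.9400
  k=1: S(1,-1) = 0.4734; S(1,+0) = 0.9400; S(1,+1) = 1.8663
  k=2: S(2,-2) = 0.2385; S(2,-1) = 0.4734; S(2,+0) = 0.9400; S(2,+1) = 1.8663; S(2,+2) = 3.7056
  k=3: S(3,-3) = 0.1201; S(3,-2) = 0.2385; S(3,-1) = 0.4734; S(3,+0) = 0.9400; S(3,+1) = 1.8663; S(3,+2) = 3.7056; S(3,+3) = 7.3573
Terminal payoffs V(N, j) = max(S_T - K, 0):
  V(3,-3) = 0.000000; V(3,-2) = 0.000000; V(3,-1) = 0.000000; V(3,+0) = 0.100000; V(3,+1) = 1.026345; V(3,+2) = 2.865577; V(3,+3) = 6.517322
Backward induction: V(k, j) = exp(-r*dt) * [p_u * V(k+1, j+1) + p_m * V(k+1, j) + p_d * V(k+1, j-1)]
  V(2,-2) = exp(-r*dt) * [p_u*0.000000 + p_m*0.000000 + p_d*0.000000] = 0.000000
  V(2,-1) = exp(-r*dt) * [p_u*0.100000 + p_m*0.000000 + p_d*0.000000] = 0.012370
  V(2,+0) = exp(-r*dt) * [p_u*1.026345 + p_m*0.100000 + p_d*0.000000] = 0.192079
  V(2,+1) = exp(-r*dt) * [p_u*2.865577 + p_m*1.026345 + p_d*0.100000] = 1.043005
  V(2,+2) = exp(-r*dt) * [p_u*6.517322 + p_m*2.865577 + p_d*1.026345] = 2.879429
  V(1,-1) = exp(-r*dt) * [p_u*0.192079 + p_m*0.012370 + p_d*0.000000] = 0.031816
  V(1,+0) = exp(-r*dt) * [p_u*1.043005 + p_m*0.192079 + p_d*0.012370] = 0.256598
  V(1,+1) = exp(-r*dt) * [p_u*2.879429 + p_m*1.043005 + p_d*0.192079] = 1.074158
  V(0,+0) = exp(-r*dt) * [p_u*1.074158 + p_m*0.256598 + p_d*0.031816] = 0.306392


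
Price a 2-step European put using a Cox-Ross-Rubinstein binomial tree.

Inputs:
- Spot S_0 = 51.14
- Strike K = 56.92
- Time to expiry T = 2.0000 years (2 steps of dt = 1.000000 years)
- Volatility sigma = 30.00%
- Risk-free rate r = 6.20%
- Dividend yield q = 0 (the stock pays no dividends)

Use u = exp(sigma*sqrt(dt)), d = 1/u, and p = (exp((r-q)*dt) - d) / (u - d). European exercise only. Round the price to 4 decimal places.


dt = T/N = 1.000000
u = exp(sigma*sqrt(dt)) = 1.349859; d = 1/u = 0.740818
p = (exp((r-q)*dt) - d) / (u - d) = 0.530579
Discount per step: exp(-r*dt) = 0.939883
Stock lattice S(k, i) with i counting down-moves:
  k=0: S(0,0) = 51.1400
  k=1: S(1,0) = 69.0318; S(1,1) = 37.8854
  k=2: S(2,0) = 93.1832; S(2,1) = 51.1400; S(2,2) = 28.0662
Terminal payoffs V(N, i) = max(K - S_T, 0):
  V(2,0) = 0.000000; V(2,1) = 5.780000; V(2,2) = 28.853773
Backward induction: V(k, i) = exp(-r*dt) * [p * V(k+1, i) + (1-p) * V(k+1, i+1)].
  V(1,0) = exp(-r*dt) * [p*0.000000 + (1-p)*5.780000] = 2.550141
  V(1,1) = exp(-r*dt) * [p*5.780000 + (1-p)*28.853773] = 15.612690
  V(0,0) = exp(-r*dt) * [p*2.550141 + (1-p)*15.612690] = 8.160041

Answer: Price = V(0,0) = 8.1600


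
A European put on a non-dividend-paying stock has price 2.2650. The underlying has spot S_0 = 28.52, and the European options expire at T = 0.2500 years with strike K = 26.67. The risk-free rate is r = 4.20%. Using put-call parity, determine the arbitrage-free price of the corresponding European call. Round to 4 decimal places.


Answer: Call price = 4.3936

Derivation:
Put-call parity: C - P = S_0 * exp(-qT) - K * exp(-rT).
S_0 * exp(-qT) = 28.5200 * 1.00000000 = 28.52000000
K * exp(-rT) = 26.6700 * 0.98955493 = 26.39143005
C = P + S*exp(-qT) - K*exp(-rT)
C = 2.2650 + 28.52000000 - 26.39143005 = 4.3936


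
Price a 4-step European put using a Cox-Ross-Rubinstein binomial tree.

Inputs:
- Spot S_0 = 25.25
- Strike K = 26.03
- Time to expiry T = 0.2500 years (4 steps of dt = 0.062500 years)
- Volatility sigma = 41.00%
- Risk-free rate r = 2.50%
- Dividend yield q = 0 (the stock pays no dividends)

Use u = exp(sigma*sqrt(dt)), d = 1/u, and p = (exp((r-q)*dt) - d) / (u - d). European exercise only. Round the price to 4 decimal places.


dt = T/N = 0.062500
u = exp(sigma*sqrt(dt)) = 1.107937; d = 1/u = 0.902578
p = (exp((r-q)*dt) - d) / (u - d) = 0.482012
Discount per step: exp(-r*dt) = 0.998439
Stock lattice S(k, i) with i counting down-moves:
  k=0: S(0,0) = 25.2500
  k=1: S(1,0) = 27.9754; S(1,1) = 22.7901
  k=2: S(2,0) = 30.9950; S(2,1) = 25.2500; S(2,2) = 20.5698
  k=3: S(3,0) = 34.3405; S(3,1) = 27.9754; S(3,2) = 22.7901; S(3,3) = 18.5659
  k=4: S(4,0) = 38.0471; S(4,1) = 30.9950; S(4,2) = 25.2500; S(4,3) = 20.5698; S(4,4) = 16.7572
Terminal payoffs V(N, i) = max(K - S_T, 0):
  V(4,0) = 0.000000; V(4,1) = 0.000000; V(4,2) = 0.780000; V(4,3) = 5.460155; V(4,4) = 9.272831
Backward induction: V(k, i) = exp(-r*dt) * [p * V(k+1, i) + (1-p) * V(k+1, i+1)].
  V(3,0) = exp(-r*dt) * [p*0.000000 + (1-p)*0.000000] = 0.000000
  V(3,1) = exp(-r*dt) * [p*0.000000 + (1-p)*0.780000] = 0.403400
  V(3,2) = exp(-r*dt) * [p*0.780000 + (1-p)*5.460155] = 3.199262
  V(3,3) = exp(-r*dt) * [p*5.460155 + (1-p)*9.272831] = 7.423467
  V(2,0) = exp(-r*dt) * [p*0.000000 + (1-p)*0.403400] = 0.208630
  V(2,1) = exp(-r*dt) * [p*0.403400 + (1-p)*3.199262] = 1.848732
  V(2,2) = exp(-r*dt) * [p*3.199262 + (1-p)*7.423467] = 5.378938
  V(1,0) = exp(-r*dt) * [p*0.208630 + (1-p)*1.848732] = 1.056531
  V(1,1) = exp(-r*dt) * [p*1.848732 + (1-p)*5.378938] = 3.671595
  V(0,0) = exp(-r*dt) * [p*1.056531 + (1-p)*3.671595] = 2.407339

Answer: Price = V(0,0) = 2.4073
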